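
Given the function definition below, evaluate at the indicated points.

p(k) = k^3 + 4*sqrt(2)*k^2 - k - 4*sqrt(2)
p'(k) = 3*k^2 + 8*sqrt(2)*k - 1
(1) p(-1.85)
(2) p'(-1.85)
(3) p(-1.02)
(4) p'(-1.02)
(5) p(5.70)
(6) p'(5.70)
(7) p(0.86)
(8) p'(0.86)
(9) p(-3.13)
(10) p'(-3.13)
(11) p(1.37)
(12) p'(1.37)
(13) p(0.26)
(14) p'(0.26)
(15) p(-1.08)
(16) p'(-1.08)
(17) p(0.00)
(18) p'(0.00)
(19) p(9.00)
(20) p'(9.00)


(1) = 9.22
(2) = -11.66
(3) = 0.19
(4) = -9.42
(5) = 357.63
(6) = 160.96
(7) = -1.70
(8) = 10.95
(9) = 22.23
(10) = -7.02
(11) = 6.16
(12) = 20.13
(13) = -5.52
(14) = 2.14
(15) = 0.76
(16) = -9.72
(17) = -5.66
(18) = -1.00
(19) = 1172.55
(20) = 343.82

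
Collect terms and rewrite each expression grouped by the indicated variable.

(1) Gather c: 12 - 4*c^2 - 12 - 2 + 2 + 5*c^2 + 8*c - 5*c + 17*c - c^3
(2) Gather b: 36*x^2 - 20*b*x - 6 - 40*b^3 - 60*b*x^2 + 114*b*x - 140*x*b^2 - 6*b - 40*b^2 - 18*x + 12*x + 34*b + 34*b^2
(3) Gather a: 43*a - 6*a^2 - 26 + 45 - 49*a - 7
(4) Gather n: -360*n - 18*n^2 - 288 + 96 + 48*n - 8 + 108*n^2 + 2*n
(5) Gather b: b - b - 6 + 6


(1) = -c^3 + c^2 + 20*c
(2) = -40*b^3 + b^2*(-140*x - 6) + b*(-60*x^2 + 94*x + 28) + 36*x^2 - 6*x - 6
(3) = -6*a^2 - 6*a + 12
(4) = 90*n^2 - 310*n - 200
(5) = 0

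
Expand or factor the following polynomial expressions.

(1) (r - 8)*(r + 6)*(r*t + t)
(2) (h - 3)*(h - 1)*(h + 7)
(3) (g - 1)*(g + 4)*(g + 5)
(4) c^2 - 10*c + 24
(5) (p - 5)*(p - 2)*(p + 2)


(1) = r^3*t - r^2*t - 50*r*t - 48*t
(2) = h^3 + 3*h^2 - 25*h + 21
(3) = g^3 + 8*g^2 + 11*g - 20
(4) = (c - 6)*(c - 4)
(5) = p^3 - 5*p^2 - 4*p + 20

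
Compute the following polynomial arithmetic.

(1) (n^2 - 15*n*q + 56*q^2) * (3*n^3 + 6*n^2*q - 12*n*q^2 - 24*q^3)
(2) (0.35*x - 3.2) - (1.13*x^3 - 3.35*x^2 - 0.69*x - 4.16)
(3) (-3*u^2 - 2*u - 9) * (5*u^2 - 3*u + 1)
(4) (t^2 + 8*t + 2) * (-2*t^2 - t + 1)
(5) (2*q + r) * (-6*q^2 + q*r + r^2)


(1) = 3*n^5 - 39*n^4*q + 66*n^3*q^2 + 492*n^2*q^3 - 312*n*q^4 - 1344*q^5
(2) = -1.13*x^3 + 3.35*x^2 + 1.04*x + 0.96
(3) = -15*u^4 - u^3 - 42*u^2 + 25*u - 9
(4) = -2*t^4 - 17*t^3 - 11*t^2 + 6*t + 2
(5) = -12*q^3 - 4*q^2*r + 3*q*r^2 + r^3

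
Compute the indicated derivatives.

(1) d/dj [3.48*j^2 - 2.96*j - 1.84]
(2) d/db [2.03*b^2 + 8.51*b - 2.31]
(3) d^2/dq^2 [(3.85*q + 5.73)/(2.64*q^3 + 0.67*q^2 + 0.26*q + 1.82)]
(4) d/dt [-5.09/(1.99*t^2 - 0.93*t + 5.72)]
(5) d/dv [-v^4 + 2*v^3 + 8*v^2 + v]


(1) = 6.96*j - 2.96
(2) = 4.06*b + 8.51
(3) = (160.99776*q^5 + 520.088976*q^4 + 160.334834*q^3 - 182.950146*q^2 - 187.368168*q - 16.843268)/(18.399744*q^9 + 14.008896*q^8 + 8.991576*q^7 + 41.114107*q^6 + 20.20083*q^5 + 10.082358*q^4 + 28.154048*q^3 + 7.02702*q^2 + 2.583672*q + 6.028568)
(4) = (20.2582*t - 4.7337)/(1.99*t^2 - 0.93*t + 5.72)^2
(5) = -4*v^3 + 6*v^2 + 16*v + 1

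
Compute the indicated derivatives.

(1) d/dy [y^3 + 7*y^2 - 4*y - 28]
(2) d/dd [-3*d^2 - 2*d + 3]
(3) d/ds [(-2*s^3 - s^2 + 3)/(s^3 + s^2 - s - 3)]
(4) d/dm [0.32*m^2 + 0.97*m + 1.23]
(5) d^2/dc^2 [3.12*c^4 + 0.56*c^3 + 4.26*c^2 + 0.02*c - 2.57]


(1) = 3*y^2 + 14*y - 4
(2) = -6*d - 2
(3) = (-s^4 + 4*s^3 + 10*s^2 + 3)/(s^6 + 2*s^5 - s^4 - 8*s^3 - 5*s^2 + 6*s + 9)
(4) = 0.64*m + 0.97
(5) = 37.44*c^2 + 3.36*c + 8.52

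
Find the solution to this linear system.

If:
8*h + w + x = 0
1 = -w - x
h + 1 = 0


Then:
No Solution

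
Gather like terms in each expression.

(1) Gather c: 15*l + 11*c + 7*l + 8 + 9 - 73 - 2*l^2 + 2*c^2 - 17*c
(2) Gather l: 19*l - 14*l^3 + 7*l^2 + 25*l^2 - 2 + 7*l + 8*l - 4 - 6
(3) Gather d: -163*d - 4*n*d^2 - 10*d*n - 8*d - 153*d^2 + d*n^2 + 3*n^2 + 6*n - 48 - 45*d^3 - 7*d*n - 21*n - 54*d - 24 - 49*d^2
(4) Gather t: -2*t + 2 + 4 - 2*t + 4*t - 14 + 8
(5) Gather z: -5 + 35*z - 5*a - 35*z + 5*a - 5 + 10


(1) = 2*c^2 - 6*c - 2*l^2 + 22*l - 56
(2) = -14*l^3 + 32*l^2 + 34*l - 12
(3) = -45*d^3 + d^2*(-4*n - 202) + d*(n^2 - 17*n - 225) + 3*n^2 - 15*n - 72
(4) = 0
(5) = 0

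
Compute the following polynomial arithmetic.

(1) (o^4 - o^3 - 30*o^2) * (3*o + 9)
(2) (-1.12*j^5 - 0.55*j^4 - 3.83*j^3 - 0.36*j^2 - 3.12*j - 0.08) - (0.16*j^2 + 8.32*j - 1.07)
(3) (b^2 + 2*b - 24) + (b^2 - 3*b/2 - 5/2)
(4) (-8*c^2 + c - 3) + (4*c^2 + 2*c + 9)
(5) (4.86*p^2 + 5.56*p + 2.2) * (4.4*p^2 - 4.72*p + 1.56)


(1) = 3*o^5 + 6*o^4 - 99*o^3 - 270*o^2
(2) = -1.12*j^5 - 0.55*j^4 - 3.83*j^3 - 0.52*j^2 - 11.44*j + 0.99
(3) = 2*b^2 + b/2 - 53/2
(4) = -4*c^2 + 3*c + 6
(5) = 21.384*p^4 + 1.5248*p^3 - 8.9816*p^2 - 1.7104*p + 3.432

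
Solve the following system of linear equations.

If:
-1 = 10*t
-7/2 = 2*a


Then:
a = -7/4
t = -1/10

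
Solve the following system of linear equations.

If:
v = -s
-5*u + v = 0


Then:
s = -v
u = v/5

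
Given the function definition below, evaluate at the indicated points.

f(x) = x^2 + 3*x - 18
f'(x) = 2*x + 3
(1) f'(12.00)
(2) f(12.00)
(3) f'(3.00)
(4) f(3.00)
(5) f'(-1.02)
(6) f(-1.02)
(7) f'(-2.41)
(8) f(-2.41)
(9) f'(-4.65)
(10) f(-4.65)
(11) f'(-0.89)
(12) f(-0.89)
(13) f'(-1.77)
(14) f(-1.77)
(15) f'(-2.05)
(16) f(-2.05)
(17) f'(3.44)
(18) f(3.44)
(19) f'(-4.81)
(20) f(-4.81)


(1) = 27.00
(2) = 162.00
(3) = 9.00
(4) = 0.00
(5) = 0.96
(6) = -20.02
(7) = -1.82
(8) = -19.42
(9) = -6.30
(10) = -10.33
(11) = 1.22
(12) = -19.88
(13) = -0.54
(14) = -20.18
(15) = -1.10
(16) = -19.95
(17) = 9.88
(18) = 4.15
(19) = -6.62
(20) = -9.29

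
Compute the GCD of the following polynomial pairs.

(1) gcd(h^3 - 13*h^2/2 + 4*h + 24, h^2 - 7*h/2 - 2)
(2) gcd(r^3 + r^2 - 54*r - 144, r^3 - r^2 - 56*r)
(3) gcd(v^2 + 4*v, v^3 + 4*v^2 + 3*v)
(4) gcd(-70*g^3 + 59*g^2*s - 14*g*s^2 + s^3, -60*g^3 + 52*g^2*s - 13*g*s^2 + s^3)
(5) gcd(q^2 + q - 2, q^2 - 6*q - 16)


(1) = gcd((h - 4)^2*(h + 3/2), (h - 4)*(h + 1/2)) = h - 4
(2) = r - 8
(3) = gcd(v*(v + 4), v*(v + 1)*(v + 3)) = v
(4) = gcd((-7*g + s)*(-5*g + s)*(-2*g + s), (-6*g + s)*(-5*g + s)*(-2*g + s)) = 10*g^2 - 7*g*s + s^2
(5) = gcd((q - 1)*(q + 2), (q - 8)*(q + 2)) = q + 2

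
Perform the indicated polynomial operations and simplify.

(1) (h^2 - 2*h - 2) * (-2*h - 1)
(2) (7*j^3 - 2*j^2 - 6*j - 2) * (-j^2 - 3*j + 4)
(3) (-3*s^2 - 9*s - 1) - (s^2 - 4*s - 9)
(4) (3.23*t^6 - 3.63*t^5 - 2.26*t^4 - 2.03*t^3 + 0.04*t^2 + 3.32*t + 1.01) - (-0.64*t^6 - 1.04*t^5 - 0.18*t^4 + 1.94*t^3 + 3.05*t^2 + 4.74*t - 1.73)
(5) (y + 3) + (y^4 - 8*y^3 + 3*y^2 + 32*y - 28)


(1) = -2*h^3 + 3*h^2 + 6*h + 2
(2) = -7*j^5 - 19*j^4 + 40*j^3 + 12*j^2 - 18*j - 8
(3) = -4*s^2 - 5*s + 8
(4) = 3.87*t^6 - 2.59*t^5 - 2.08*t^4 - 3.97*t^3 - 3.01*t^2 - 1.42*t + 2.74
(5) = y^4 - 8*y^3 + 3*y^2 + 33*y - 25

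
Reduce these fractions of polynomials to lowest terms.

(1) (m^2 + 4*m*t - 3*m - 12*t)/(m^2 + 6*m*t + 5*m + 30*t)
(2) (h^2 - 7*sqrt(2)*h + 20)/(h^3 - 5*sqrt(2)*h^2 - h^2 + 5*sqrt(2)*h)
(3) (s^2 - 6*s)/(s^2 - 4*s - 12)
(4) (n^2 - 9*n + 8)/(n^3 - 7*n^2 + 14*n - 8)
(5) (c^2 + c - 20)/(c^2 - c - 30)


(1) = (m^2 + 4*m*t - 3*m - 12*t)/(m^2 + 6*m*t + 5*m + 30*t)
(2) = (h - 2*sqrt(2))/(h^2 - h)
(3) = s/(s + 2)
(4) = (n - 8)/(n^2 - 6*n + 8)
(5) = (c - 4)/(c - 6)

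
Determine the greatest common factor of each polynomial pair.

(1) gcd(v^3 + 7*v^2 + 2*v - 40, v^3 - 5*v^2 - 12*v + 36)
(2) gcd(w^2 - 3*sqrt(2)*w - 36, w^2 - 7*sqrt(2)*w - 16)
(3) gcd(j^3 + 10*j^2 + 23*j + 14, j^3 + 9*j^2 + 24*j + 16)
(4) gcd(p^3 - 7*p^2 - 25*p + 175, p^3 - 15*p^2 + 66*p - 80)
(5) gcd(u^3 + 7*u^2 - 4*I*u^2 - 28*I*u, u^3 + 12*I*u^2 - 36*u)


(1) = v - 2
(2) = 1
(3) = j + 1
(4) = p - 5
(5) = gcd(u*(u + 7)*(u - 4*I), u*(u + 6*I)^2) = u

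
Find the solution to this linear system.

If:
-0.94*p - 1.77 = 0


Then:
p = -1.88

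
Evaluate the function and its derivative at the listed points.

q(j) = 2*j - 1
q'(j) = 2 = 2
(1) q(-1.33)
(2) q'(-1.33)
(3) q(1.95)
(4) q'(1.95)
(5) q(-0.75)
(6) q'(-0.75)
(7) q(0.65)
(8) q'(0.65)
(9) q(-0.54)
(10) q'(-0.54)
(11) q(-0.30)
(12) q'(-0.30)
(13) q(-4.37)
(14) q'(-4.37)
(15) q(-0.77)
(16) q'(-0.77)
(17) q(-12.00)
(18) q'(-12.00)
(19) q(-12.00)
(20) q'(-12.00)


(1) = -3.66
(2) = 2.00
(3) = 2.90
(4) = 2.00
(5) = -2.50
(6) = 2.00
(7) = 0.30
(8) = 2.00
(9) = -2.08
(10) = 2.00
(11) = -1.60
(12) = 2.00
(13) = -9.74
(14) = 2.00
(15) = -2.54
(16) = 2.00
(17) = -25.00
(18) = 2.00
(19) = -25.00
(20) = 2.00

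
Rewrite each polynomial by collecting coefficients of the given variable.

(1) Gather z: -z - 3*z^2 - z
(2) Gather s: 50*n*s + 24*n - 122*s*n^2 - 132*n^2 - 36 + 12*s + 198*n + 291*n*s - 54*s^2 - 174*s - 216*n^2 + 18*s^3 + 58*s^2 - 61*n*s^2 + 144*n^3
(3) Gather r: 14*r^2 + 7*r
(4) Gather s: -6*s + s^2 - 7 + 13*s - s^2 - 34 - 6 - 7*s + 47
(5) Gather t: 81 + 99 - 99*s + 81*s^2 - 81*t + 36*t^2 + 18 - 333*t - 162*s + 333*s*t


(1) = -3*z^2 - 2*z
(2) = 144*n^3 - 348*n^2 + 222*n + 18*s^3 + s^2*(4 - 61*n) + s*(-122*n^2 + 341*n - 162) - 36
(3) = 14*r^2 + 7*r
(4) = 0
(5) = 81*s^2 - 261*s + 36*t^2 + t*(333*s - 414) + 198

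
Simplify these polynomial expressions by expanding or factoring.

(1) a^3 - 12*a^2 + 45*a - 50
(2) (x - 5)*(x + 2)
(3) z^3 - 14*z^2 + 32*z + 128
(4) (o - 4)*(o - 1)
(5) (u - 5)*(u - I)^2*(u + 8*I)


(1) = (a - 5)^2*(a - 2)
(2) = x^2 - 3*x - 10
(3) = (z - 8)^2*(z + 2)
(4) = o^2 - 5*o + 4
(5) = u^4 - 5*u^3 + 6*I*u^3 + 15*u^2 - 30*I*u^2 - 75*u - 8*I*u + 40*I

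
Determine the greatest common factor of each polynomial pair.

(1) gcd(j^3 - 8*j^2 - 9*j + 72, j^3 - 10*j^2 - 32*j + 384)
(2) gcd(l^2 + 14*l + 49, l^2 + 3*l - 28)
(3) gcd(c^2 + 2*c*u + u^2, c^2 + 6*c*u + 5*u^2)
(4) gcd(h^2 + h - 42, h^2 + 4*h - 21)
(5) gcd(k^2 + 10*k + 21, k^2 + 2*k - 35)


(1) = gcd((j - 8)*(j - 3)*(j + 3), (j - 8)^2*(j + 6)) = j - 8
(2) = gcd((l + 7)^2, (l - 4)*(l + 7)) = l + 7
(3) = c + u
(4) = gcd((h - 6)*(h + 7), (h - 3)*(h + 7)) = h + 7
(5) = k + 7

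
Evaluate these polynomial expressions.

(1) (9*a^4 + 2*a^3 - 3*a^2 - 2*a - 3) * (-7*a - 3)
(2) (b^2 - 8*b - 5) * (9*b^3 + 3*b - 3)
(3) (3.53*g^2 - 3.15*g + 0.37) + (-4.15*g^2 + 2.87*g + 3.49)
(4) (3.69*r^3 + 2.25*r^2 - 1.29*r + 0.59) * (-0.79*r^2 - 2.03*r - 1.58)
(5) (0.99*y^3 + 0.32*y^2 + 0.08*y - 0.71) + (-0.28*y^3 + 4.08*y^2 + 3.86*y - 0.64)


(1) = -63*a^5 - 41*a^4 + 15*a^3 + 23*a^2 + 27*a + 9
(2) = 9*b^5 - 72*b^4 - 42*b^3 - 27*b^2 + 9*b + 15
(3) = -0.62*g^2 - 0.28*g + 3.86
(4) = -2.9151*r^5 - 9.2682*r^4 - 9.3786*r^3 - 1.4024*r^2 + 0.8405*r - 0.9322
(5) = 0.71*y^3 + 4.4*y^2 + 3.94*y - 1.35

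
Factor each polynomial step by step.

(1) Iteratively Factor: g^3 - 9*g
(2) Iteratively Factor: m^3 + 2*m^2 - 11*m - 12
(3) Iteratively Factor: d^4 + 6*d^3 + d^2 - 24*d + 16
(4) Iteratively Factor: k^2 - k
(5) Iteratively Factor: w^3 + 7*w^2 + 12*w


(1) = (g)*(g^2 - 9) = g*(g - 3)*(g + 3)
(2) = (m - 3)*(m^2 + 5*m + 4) = (m - 3)*(m + 1)*(m + 4)
(3) = (d - 1)*(d^3 + 7*d^2 + 8*d - 16) = (d - 1)*(d + 4)*(d^2 + 3*d - 4) = (d - 1)^2*(d + 4)*(d + 4)
(4) = (k - 1)*(k)
(5) = (w + 4)*(w^2 + 3*w) = w*(w + 4)*(w + 3)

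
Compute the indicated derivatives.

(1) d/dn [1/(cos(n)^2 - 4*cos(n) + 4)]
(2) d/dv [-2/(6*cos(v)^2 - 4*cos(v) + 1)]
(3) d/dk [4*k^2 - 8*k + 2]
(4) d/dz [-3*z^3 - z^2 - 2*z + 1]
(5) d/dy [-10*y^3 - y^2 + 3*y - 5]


(1) = 2*sin(n)/(cos(n) - 2)^3
(2) = 8*(1 - 3*cos(v))*sin(v)/(6*cos(v)^2 - 4*cos(v) + 1)^2
(3) = 8*k - 8
(4) = -9*z^2 - 2*z - 2
(5) = -30*y^2 - 2*y + 3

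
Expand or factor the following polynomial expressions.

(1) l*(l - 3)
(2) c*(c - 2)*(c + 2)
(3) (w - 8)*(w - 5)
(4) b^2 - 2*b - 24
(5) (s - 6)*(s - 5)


(1) = l^2 - 3*l
(2) = c^3 - 4*c
(3) = w^2 - 13*w + 40
(4) = (b - 6)*(b + 4)
(5) = s^2 - 11*s + 30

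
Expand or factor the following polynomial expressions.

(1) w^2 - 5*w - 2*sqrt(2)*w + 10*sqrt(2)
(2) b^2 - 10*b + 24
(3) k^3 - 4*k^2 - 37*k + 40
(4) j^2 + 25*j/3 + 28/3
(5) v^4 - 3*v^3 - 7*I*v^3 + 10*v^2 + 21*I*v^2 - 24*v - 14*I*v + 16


(1) = (w - 5)*(w - 2*sqrt(2))
(2) = (b - 6)*(b - 4)
(3) = (k - 8)*(k - 1)*(k + 5)
(4) = (j + 4/3)*(j + 7)
(5) = (v - 2)*(v - 1)*(v - 8*I)*(v + I)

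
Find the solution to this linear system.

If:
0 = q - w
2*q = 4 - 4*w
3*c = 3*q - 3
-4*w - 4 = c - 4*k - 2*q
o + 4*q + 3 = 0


Then:
c = -1/3
k = 5/4
o = -17/3
q = 2/3
w = 2/3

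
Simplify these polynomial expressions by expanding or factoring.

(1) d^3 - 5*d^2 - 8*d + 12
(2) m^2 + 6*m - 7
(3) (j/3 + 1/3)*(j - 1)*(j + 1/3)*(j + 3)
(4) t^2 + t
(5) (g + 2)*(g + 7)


(1) = (d - 6)*(d - 1)*(d + 2)
(2) = (m - 1)*(m + 7)
(3) = j^4/3 + 10*j^3/9 - 10*j/9 - 1/3
(4) = t*(t + 1)
(5) = g^2 + 9*g + 14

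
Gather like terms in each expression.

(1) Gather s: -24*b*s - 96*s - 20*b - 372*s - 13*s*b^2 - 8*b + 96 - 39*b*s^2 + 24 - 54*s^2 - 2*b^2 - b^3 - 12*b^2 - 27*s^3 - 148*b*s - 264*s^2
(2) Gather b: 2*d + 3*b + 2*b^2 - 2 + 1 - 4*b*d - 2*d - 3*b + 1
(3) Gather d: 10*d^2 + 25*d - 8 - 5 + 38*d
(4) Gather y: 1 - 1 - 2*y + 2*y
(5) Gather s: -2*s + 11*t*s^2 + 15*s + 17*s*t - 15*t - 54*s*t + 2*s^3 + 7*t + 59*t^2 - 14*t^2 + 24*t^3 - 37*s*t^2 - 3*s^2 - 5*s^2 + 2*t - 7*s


(1) = -b^3 - 14*b^2 - 28*b - 27*s^3 + s^2*(-39*b - 318) + s*(-13*b^2 - 172*b - 468) + 120
(2) = 2*b^2 - 4*b*d
(3) = 10*d^2 + 63*d - 13
(4) = 0
(5) = 2*s^3 + s^2*(11*t - 8) + s*(-37*t^2 - 37*t + 6) + 24*t^3 + 45*t^2 - 6*t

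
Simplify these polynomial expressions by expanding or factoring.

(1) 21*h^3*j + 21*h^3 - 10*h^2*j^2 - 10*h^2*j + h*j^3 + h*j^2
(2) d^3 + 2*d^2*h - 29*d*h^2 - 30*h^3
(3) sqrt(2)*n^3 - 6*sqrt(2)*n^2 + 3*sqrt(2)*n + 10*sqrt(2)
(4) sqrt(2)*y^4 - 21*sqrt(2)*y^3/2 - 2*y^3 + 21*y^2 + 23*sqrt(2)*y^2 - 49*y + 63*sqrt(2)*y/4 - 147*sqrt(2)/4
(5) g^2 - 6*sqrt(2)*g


(1) = (-7*h + j)*(-3*h + j)*(h*j + h)
(2) = (d - 5*h)*(d + h)*(d + 6*h)
(3) = (n - 5)*(n - 2)*(sqrt(2)*n + sqrt(2))
(4) = (y - 7)*(y - 7/2)*(y - 3*sqrt(2)/2)*(sqrt(2)*y + 1)
(5) = g*(g - 6*sqrt(2))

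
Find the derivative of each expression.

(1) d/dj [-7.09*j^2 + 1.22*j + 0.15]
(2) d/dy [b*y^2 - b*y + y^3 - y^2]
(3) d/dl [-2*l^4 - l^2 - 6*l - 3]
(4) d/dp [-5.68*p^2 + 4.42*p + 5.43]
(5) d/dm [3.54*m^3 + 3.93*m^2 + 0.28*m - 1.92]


(1) = 1.22 - 14.18*j
(2) = 2*b*y - b + 3*y^2 - 2*y
(3) = -8*l^3 - 2*l - 6
(4) = 4.42 - 11.36*p
(5) = 10.62*m^2 + 7.86*m + 0.28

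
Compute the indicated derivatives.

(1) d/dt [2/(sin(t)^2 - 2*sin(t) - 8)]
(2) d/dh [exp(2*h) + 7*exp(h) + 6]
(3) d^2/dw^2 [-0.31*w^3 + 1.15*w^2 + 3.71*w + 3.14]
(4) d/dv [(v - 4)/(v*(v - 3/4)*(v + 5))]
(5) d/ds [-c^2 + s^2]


(1) = 4*(1 - sin(t))*cos(t)/((sin(t) - 4)^2*(sin(t) + 2)^2)
(2) = (2*exp(h) + 7)*exp(h)
(3) = 2.3 - 1.86*w
(4) = 4*(-8*v^3 + 31*v^2 + 136*v - 60)/(v^2*(16*v^4 + 136*v^3 + 169*v^2 - 510*v + 225))
(5) = 2*s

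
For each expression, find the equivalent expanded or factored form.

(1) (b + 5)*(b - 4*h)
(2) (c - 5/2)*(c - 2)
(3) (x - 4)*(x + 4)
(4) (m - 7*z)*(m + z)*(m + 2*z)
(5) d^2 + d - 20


(1) = b^2 - 4*b*h + 5*b - 20*h
(2) = c^2 - 9*c/2 + 5
(3) = x^2 - 16
(4) = m^3 - 4*m^2*z - 19*m*z^2 - 14*z^3
(5) = (d - 4)*(d + 5)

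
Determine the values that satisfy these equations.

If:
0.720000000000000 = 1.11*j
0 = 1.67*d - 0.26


Then:
d = 0.16
j = 0.65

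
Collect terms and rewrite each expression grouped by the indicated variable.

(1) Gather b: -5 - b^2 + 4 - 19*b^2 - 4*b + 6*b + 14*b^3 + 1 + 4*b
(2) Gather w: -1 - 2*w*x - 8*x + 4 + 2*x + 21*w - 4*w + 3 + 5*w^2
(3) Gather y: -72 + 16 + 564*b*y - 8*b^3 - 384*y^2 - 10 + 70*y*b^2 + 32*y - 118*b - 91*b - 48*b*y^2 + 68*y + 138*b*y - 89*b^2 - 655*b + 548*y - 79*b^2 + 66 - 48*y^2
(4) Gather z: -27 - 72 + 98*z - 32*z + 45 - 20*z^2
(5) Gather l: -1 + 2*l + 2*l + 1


(1) = 14*b^3 - 20*b^2 + 6*b
(2) = 5*w^2 + w*(17 - 2*x) - 6*x + 6
(3) = -8*b^3 - 168*b^2 - 864*b + y^2*(-48*b - 432) + y*(70*b^2 + 702*b + 648)
(4) = -20*z^2 + 66*z - 54
(5) = 4*l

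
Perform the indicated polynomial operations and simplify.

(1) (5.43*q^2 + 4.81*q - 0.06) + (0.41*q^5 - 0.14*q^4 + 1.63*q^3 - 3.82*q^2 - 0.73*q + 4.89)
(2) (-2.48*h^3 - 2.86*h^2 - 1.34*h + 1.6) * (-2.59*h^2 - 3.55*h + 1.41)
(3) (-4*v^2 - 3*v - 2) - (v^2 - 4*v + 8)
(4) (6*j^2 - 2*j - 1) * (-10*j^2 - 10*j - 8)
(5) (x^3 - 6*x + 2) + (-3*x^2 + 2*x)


(1) = 0.41*q^5 - 0.14*q^4 + 1.63*q^3 + 1.61*q^2 + 4.08*q + 4.83
(2) = 6.4232*h^5 + 16.2114*h^4 + 10.1268*h^3 - 3.4196*h^2 - 7.5694*h + 2.256
(3) = -5*v^2 + v - 10
(4) = -60*j^4 - 40*j^3 - 18*j^2 + 26*j + 8
(5) = x^3 - 3*x^2 - 4*x + 2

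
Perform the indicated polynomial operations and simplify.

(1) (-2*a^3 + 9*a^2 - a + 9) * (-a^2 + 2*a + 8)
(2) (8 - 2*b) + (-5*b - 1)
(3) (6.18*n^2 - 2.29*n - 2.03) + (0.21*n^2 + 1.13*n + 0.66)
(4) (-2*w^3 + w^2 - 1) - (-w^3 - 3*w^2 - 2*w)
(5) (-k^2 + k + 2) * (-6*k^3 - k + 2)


(1) = 2*a^5 - 13*a^4 + 3*a^3 + 61*a^2 + 10*a + 72
(2) = 7 - 7*b
(3) = 6.39*n^2 - 1.16*n - 1.37
(4) = -w^3 + 4*w^2 + 2*w - 1
(5) = 6*k^5 - 6*k^4 - 11*k^3 - 3*k^2 + 4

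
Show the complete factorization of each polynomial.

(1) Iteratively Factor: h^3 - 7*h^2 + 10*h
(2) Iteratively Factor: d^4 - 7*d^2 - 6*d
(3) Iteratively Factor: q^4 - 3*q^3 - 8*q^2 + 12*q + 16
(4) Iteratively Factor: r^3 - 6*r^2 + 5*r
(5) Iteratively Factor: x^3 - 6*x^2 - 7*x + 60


(1) = (h - 2)*(h^2 - 5*h) = (h - 5)*(h - 2)*(h)
(2) = (d + 2)*(d^3 - 2*d^2 - 3*d) = d*(d + 2)*(d^2 - 2*d - 3) = d*(d - 3)*(d + 2)*(d + 1)
(3) = (q + 1)*(q^3 - 4*q^2 - 4*q + 16) = (q + 1)*(q + 2)*(q^2 - 6*q + 8) = (q - 2)*(q + 1)*(q + 2)*(q - 4)
(4) = (r - 5)*(r^2 - r) = r*(r - 5)*(r - 1)
(5) = (x - 4)*(x^2 - 2*x - 15) = (x - 4)*(x + 3)*(x - 5)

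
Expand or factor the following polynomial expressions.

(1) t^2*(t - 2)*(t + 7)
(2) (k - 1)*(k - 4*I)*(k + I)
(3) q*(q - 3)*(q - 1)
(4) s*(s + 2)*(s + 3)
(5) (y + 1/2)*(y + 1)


(1) = t^4 + 5*t^3 - 14*t^2
(2) = k^3 - k^2 - 3*I*k^2 + 4*k + 3*I*k - 4
(3) = q^3 - 4*q^2 + 3*q
(4) = s^3 + 5*s^2 + 6*s
(5) = y^2 + 3*y/2 + 1/2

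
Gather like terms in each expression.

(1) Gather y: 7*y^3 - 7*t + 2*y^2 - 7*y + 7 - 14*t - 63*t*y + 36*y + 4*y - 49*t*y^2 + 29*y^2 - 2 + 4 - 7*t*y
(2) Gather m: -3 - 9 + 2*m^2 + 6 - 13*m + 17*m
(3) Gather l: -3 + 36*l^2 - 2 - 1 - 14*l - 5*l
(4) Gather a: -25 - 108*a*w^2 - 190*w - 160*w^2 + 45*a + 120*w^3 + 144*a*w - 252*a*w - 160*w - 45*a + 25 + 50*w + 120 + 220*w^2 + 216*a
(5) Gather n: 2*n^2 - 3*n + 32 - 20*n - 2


(1) = -21*t + 7*y^3 + y^2*(31 - 49*t) + y*(33 - 70*t) + 9
(2) = 2*m^2 + 4*m - 6
(3) = 36*l^2 - 19*l - 6
(4) = a*(-108*w^2 - 108*w + 216) + 120*w^3 + 60*w^2 - 300*w + 120
(5) = 2*n^2 - 23*n + 30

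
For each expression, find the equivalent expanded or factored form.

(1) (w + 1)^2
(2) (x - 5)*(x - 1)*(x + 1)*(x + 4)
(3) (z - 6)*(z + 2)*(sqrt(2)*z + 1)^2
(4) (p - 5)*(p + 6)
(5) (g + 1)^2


(1) = w^2 + 2*w + 1
(2) = x^4 - x^3 - 21*x^2 + x + 20
(3) = 2*z^4 - 8*z^3 + 2*sqrt(2)*z^3 - 23*z^2 - 8*sqrt(2)*z^2 - 24*sqrt(2)*z - 4*z - 12
(4) = p^2 + p - 30
(5) = g^2 + 2*g + 1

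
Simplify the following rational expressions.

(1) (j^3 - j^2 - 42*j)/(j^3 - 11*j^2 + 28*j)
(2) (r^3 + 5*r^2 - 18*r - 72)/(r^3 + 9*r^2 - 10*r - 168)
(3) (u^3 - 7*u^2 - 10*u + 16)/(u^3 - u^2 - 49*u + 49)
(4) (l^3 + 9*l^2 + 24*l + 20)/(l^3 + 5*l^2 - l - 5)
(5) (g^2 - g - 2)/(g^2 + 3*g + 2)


(1) = (j + 6)/(j - 4)
(2) = (r + 3)/(r + 7)
(3) = (u^2 - 6*u - 16)/(u^2 - 49)
(4) = (l^2 + 4*l + 4)/(l^2 - 1)
(5) = (g - 2)/(g + 2)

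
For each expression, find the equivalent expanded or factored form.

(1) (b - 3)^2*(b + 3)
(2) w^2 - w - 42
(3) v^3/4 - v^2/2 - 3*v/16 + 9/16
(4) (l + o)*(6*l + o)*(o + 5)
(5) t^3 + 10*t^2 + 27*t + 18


(1) = b^3 - 3*b^2 - 9*b + 27
(2) = (w - 7)*(w + 6)
(3) = (v/4 + 1/4)*(v - 3/2)^2
(4) = 6*l^2*o + 30*l^2 + 7*l*o^2 + 35*l*o + o^3 + 5*o^2
(5) = (t + 1)*(t + 3)*(t + 6)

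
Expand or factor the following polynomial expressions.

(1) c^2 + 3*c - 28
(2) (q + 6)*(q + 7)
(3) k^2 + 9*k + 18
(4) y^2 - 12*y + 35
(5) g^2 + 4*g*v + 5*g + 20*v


(1) = (c - 4)*(c + 7)
(2) = q^2 + 13*q + 42
(3) = (k + 3)*(k + 6)
(4) = (y - 7)*(y - 5)
(5) = (g + 5)*(g + 4*v)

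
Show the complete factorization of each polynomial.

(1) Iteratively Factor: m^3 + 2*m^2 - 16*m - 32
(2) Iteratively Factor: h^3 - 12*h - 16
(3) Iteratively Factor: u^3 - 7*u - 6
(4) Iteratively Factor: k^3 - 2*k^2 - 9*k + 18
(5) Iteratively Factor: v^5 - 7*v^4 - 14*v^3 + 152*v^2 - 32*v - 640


(1) = (m + 2)*(m^2 - 16) = (m - 4)*(m + 2)*(m + 4)
(2) = (h + 2)*(h^2 - 2*h - 8) = (h + 2)^2*(h - 4)
(3) = (u + 2)*(u^2 - 2*u - 3) = (u - 3)*(u + 2)*(u + 1)
(4) = (k - 3)*(k^2 + k - 6) = (k - 3)*(k - 2)*(k + 3)
(5) = (v - 4)*(v^4 - 3*v^3 - 26*v^2 + 48*v + 160) = (v - 4)*(v + 2)*(v^3 - 5*v^2 - 16*v + 80) = (v - 5)*(v - 4)*(v + 2)*(v^2 - 16) = (v - 5)*(v - 4)*(v + 2)*(v + 4)*(v - 4)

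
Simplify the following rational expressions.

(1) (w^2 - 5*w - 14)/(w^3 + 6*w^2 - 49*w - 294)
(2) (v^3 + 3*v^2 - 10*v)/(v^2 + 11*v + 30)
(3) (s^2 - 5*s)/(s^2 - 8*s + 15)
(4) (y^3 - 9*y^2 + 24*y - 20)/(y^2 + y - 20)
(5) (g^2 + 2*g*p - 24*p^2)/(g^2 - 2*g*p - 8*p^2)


(1) = (w + 2)/(w^2 + 13*w + 42)
(2) = (v^2 - 2*v)/(v + 6)
(3) = s/(s - 3)
(4) = (y^3 - 9*y^2 + 24*y - 20)/(y^2 + y - 20)
(5) = (g + 6*p)/(g + 2*p)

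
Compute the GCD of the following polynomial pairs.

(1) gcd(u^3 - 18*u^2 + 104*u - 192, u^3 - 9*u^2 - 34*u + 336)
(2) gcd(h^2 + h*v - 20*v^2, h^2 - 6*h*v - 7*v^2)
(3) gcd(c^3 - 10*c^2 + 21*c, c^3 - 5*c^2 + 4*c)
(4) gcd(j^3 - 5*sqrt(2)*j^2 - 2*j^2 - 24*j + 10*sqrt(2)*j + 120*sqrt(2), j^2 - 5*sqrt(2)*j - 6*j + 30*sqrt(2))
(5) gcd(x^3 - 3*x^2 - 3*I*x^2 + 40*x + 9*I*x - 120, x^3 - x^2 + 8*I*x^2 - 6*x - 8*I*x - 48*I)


(1) = gcd((u - 8)*(u - 6)*(u - 4), (u - 8)*(u - 7)*(u + 6)) = u - 8
(2) = gcd((h - 4*v)*(h + 5*v), (h - 7*v)*(h + v)) = 1
(3) = gcd(c*(c - 7)*(c - 3), c*(c - 4)*(c - 1)) = c
(4) = gcd((j - 6)*(j + 4)*(j - 5*sqrt(2)), (j - 6)*(j - 5*sqrt(2))) = j^2 + j*(-5*sqrt(2) - 6) + 30*sqrt(2)
(5) = gcd((x - 3)*(x - 8*I)*(x + 5*I), (x - 3)*(x + 2)*(x + 8*I)) = x - 3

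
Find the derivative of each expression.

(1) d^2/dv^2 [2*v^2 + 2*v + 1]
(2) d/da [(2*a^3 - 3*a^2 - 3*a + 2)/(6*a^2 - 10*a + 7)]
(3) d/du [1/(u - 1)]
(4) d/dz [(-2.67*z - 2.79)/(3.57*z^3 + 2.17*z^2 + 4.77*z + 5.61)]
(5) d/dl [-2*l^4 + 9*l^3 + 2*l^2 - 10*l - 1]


(1) = 4
(2) = (12*a^4 - 40*a^3 + 90*a^2 - 66*a - 1)/(36*a^4 - 120*a^3 + 184*a^2 - 140*a + 49)
(3) = -1/(u - 1)^2
(4) = (19.0638*z^3 + 35.6748*z^2 + 12.1086*z - 1.6704)/(12.7449*z^6 + 15.4938*z^5 + 38.7667*z^4 + 60.7572*z^3 + 47.1003*z^2 + 53.5194*z + 31.4721)
(5) = -8*l^3 + 27*l^2 + 4*l - 10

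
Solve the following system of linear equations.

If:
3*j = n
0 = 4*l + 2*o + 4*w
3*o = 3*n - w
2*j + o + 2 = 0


Then:
j = w/15 - 2/5
l = 3/5 - 14*w/15
n = w/5 - 6/5
o = -2*w/15 - 6/5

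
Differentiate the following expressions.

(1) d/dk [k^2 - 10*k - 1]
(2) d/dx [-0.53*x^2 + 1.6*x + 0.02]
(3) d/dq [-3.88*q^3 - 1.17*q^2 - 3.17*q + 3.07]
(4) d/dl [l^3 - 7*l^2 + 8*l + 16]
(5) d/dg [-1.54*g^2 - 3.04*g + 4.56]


(1) = 2*k - 10
(2) = 1.6 - 1.06*x
(3) = -11.64*q^2 - 2.34*q - 3.17
(4) = 3*l^2 - 14*l + 8
(5) = -3.08*g - 3.04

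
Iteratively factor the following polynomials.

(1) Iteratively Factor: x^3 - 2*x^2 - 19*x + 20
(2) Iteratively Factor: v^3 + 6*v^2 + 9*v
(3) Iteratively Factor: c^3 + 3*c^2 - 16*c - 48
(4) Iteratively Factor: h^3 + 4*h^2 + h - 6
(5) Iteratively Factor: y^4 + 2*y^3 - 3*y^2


(1) = (x - 5)*(x^2 + 3*x - 4) = (x - 5)*(x - 1)*(x + 4)
(2) = (v + 3)*(v^2 + 3*v) = (v + 3)^2*(v)
(3) = (c + 3)*(c^2 - 16) = (c + 3)*(c + 4)*(c - 4)
(4) = (h - 1)*(h^2 + 5*h + 6) = (h - 1)*(h + 2)*(h + 3)
(5) = (y - 1)*(y^3 + 3*y^2) = (y - 1)*(y + 3)*(y^2) = y*(y - 1)*(y + 3)*(y)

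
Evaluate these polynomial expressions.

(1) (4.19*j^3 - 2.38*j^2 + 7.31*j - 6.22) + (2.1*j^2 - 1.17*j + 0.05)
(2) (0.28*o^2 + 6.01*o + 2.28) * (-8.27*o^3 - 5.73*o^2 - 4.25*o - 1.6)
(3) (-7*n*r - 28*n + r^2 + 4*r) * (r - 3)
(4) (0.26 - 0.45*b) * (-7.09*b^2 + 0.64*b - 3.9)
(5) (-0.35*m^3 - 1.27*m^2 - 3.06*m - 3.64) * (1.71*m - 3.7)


(1) = 4.19*j^3 - 0.28*j^2 + 6.14*j - 6.17
(2) = -2.3156*o^5 - 51.3071*o^4 - 54.4829*o^3 - 39.0549*o^2 - 19.306*o - 3.648
(3) = -7*n*r^2 - 7*n*r + 84*n + r^3 + r^2 - 12*r
(4) = 3.1905*b^3 - 2.1314*b^2 + 1.9214*b - 1.014
(5) = -0.5985*m^4 - 0.8767*m^3 - 0.5336*m^2 + 5.0976*m + 13.468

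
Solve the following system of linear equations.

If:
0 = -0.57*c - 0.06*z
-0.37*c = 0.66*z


Then:
c = 0.00
z = 0.00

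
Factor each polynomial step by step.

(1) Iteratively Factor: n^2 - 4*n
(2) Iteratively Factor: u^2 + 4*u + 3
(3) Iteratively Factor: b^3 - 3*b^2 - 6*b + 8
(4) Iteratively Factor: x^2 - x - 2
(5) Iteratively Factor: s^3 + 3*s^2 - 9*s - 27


(1) = (n - 4)*(n)
(2) = (u + 3)*(u + 1)
(3) = (b - 4)*(b^2 + b - 2) = (b - 4)*(b + 2)*(b - 1)
(4) = (x - 2)*(x + 1)
(5) = (s - 3)*(s^2 + 6*s + 9) = (s - 3)*(s + 3)*(s + 3)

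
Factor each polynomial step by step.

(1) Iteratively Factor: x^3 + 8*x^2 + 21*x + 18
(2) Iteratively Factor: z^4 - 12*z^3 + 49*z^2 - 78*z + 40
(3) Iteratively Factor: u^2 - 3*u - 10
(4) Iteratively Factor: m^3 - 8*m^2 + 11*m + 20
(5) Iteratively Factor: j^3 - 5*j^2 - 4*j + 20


(1) = (x + 3)*(x^2 + 5*x + 6) = (x + 3)^2*(x + 2)
(2) = (z - 2)*(z^3 - 10*z^2 + 29*z - 20) = (z - 2)*(z - 1)*(z^2 - 9*z + 20) = (z - 4)*(z - 2)*(z - 1)*(z - 5)
(3) = (u + 2)*(u - 5)
(4) = (m + 1)*(m^2 - 9*m + 20) = (m - 5)*(m + 1)*(m - 4)
(5) = (j + 2)*(j^2 - 7*j + 10) = (j - 5)*(j + 2)*(j - 2)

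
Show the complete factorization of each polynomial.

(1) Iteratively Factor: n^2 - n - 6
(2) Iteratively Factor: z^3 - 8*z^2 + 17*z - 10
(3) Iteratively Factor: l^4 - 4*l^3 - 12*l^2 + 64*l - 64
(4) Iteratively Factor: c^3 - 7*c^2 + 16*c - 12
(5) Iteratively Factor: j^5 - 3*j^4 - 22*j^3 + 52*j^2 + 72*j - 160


(1) = (n + 2)*(n - 3)
(2) = (z - 2)*(z^2 - 6*z + 5) = (z - 5)*(z - 2)*(z - 1)
(3) = (l - 4)*(l^3 - 12*l + 16) = (l - 4)*(l + 4)*(l^2 - 4*l + 4) = (l - 4)*(l - 2)*(l + 4)*(l - 2)
(4) = (c - 2)*(c^2 - 5*c + 6) = (c - 2)^2*(c - 3)
(5) = (j - 2)*(j^4 - j^3 - 24*j^2 + 4*j + 80) = (j - 2)^2*(j^3 + j^2 - 22*j - 40) = (j - 5)*(j - 2)^2*(j^2 + 6*j + 8) = (j - 5)*(j - 2)^2*(j + 2)*(j + 4)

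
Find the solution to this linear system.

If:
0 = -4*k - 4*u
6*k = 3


Then:
k = 1/2
u = -1/2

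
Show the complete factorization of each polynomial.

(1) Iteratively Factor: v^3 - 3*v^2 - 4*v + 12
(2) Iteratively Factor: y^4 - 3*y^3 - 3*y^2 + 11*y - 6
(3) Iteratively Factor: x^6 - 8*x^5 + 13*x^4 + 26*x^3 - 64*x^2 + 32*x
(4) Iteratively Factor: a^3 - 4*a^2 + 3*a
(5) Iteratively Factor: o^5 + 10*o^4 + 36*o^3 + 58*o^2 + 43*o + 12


(1) = (v + 2)*(v^2 - 5*v + 6) = (v - 2)*(v + 2)*(v - 3)
(2) = (y - 3)*(y^3 - 3*y + 2) = (y - 3)*(y - 1)*(y^2 + y - 2) = (y - 3)*(y - 1)^2*(y + 2)
(3) = (x - 1)*(x^5 - 7*x^4 + 6*x^3 + 32*x^2 - 32*x) = (x - 1)^2*(x^4 - 6*x^3 + 32*x) = (x - 1)^2*(x + 2)*(x^3 - 8*x^2 + 16*x) = (x - 4)*(x - 1)^2*(x + 2)*(x^2 - 4*x) = x*(x - 4)*(x - 1)^2*(x + 2)*(x - 4)
(4) = (a - 1)*(a^2 - 3*a) = (a - 3)*(a - 1)*(a)
(5) = (o + 1)*(o^4 + 9*o^3 + 27*o^2 + 31*o + 12) = (o + 1)^2*(o^3 + 8*o^2 + 19*o + 12) = (o + 1)^2*(o + 3)*(o^2 + 5*o + 4) = (o + 1)^2*(o + 3)*(o + 4)*(o + 1)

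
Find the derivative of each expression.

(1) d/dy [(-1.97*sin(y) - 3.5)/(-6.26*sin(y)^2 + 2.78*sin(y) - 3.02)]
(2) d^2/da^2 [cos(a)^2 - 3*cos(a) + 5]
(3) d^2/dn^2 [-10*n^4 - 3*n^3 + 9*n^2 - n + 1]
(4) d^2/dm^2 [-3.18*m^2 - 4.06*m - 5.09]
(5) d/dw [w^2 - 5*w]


(1) = (-12.3322*sin(y)^2 - 43.82*sin(y) + 15.6794)*cos(y)/(39.1876*sin(y)^4 - 34.8056*sin(y)^3 + 45.5388*sin(y)^2 - 16.7912*sin(y) + 9.1204)
(2) = 3*cos(a) - 2*cos(2*a)
(3) = -120*n^2 - 18*n + 18
(4) = -6.36000000000000
(5) = 2*w - 5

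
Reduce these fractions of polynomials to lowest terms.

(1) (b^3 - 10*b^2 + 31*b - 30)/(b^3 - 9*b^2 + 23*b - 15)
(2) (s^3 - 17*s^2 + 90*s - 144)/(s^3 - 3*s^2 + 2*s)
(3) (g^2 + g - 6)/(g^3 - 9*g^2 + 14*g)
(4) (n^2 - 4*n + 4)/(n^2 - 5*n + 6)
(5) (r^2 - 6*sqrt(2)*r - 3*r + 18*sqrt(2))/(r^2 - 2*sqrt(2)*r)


(1) = (b - 2)/(b - 1)
(2) = (s^3 - 17*s^2 + 90*s - 144)/(s^3 - 3*s^2 + 2*s)
(3) = (g + 3)/(g^2 - 7*g)
(4) = (n - 2)/(n - 3)
(5) = (r^2 + r*(-6*sqrt(2) - 3) + 18*sqrt(2))/(r^2 - 2*sqrt(2)*r)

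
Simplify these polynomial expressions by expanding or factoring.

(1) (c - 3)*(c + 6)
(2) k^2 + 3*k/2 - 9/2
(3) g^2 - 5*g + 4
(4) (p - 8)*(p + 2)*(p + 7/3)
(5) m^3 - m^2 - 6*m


(1) = c^2 + 3*c - 18
(2) = (k - 3/2)*(k + 3)
(3) = (g - 4)*(g - 1)
(4) = p^3 - 11*p^2/3 - 30*p - 112/3
(5) = m*(m - 3)*(m + 2)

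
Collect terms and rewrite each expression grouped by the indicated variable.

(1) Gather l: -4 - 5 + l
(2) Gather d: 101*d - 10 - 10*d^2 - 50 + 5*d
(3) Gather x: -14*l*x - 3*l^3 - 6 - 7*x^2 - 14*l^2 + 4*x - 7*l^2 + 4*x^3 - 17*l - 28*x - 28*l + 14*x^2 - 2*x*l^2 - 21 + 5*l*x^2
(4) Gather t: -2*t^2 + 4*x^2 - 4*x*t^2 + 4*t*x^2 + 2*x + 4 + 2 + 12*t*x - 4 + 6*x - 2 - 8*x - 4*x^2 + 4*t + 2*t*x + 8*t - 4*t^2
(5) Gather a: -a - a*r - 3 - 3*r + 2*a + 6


(1) = l - 9
(2) = -10*d^2 + 106*d - 60
(3) = -3*l^3 - 21*l^2 - 45*l + 4*x^3 + x^2*(5*l + 7) + x*(-2*l^2 - 14*l - 24) - 27
(4) = t^2*(-4*x - 6) + t*(4*x^2 + 14*x + 12)
(5) = a*(1 - r) - 3*r + 3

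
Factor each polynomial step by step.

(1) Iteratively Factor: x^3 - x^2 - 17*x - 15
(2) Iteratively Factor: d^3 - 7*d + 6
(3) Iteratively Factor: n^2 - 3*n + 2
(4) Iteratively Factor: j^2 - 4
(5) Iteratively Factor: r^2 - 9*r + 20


(1) = (x + 1)*(x^2 - 2*x - 15) = (x + 1)*(x + 3)*(x - 5)
(2) = (d + 3)*(d^2 - 3*d + 2) = (d - 2)*(d + 3)*(d - 1)
(3) = (n - 1)*(n - 2)
(4) = (j - 2)*(j + 2)
(5) = (r - 5)*(r - 4)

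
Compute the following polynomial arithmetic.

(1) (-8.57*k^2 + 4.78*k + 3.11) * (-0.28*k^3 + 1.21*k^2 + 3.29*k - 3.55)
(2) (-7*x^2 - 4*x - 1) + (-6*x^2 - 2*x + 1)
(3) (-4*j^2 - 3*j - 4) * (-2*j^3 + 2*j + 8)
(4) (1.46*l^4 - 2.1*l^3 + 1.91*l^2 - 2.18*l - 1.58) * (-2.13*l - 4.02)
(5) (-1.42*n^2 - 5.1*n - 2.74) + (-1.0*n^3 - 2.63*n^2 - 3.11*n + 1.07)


(1) = 2.3996*k^5 - 11.7081*k^4 - 23.2823*k^3 + 49.9128*k^2 - 6.7371*k - 11.0405
(2) = -13*x^2 - 6*x
(3) = 8*j^5 + 6*j^4 - 38*j^2 - 32*j - 32
(4) = -3.1098*l^5 - 1.3962*l^4 + 4.3737*l^3 - 3.0348*l^2 + 12.129*l + 6.3516
(5) = -1.0*n^3 - 4.05*n^2 - 8.21*n - 1.67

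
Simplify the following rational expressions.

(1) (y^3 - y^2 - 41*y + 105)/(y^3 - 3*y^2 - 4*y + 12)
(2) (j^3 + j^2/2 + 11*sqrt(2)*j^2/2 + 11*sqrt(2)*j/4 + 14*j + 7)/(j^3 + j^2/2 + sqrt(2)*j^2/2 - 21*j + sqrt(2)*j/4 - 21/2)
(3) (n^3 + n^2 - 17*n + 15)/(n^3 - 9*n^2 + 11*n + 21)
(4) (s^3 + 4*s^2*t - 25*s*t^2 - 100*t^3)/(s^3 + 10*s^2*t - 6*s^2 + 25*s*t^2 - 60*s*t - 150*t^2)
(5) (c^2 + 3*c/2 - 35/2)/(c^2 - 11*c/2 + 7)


(1) = (y^2 + 2*y - 35)/(y^2 - 4)
(2) = (16*j + 32*sqrt(2))/(16*j - 48*sqrt(2))
(3) = (n^2 + 4*n - 5)/(n^2 - 6*n - 7)
(4) = (s^2 - s*t - 20*t^2)/(s^2 + 5*s*t - 6*s - 30*t)
(5) = (c + 5)/(c - 2)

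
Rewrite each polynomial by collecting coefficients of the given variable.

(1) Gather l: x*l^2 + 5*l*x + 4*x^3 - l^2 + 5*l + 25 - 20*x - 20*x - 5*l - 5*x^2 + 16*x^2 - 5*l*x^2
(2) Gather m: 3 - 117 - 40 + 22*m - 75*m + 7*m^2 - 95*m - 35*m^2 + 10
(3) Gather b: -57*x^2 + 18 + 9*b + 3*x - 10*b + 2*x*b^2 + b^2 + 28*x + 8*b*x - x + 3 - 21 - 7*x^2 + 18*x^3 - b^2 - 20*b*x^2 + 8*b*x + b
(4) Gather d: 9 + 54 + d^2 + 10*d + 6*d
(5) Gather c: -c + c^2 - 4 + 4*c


(1) = l^2*(x - 1) + l*(-5*x^2 + 5*x) + 4*x^3 + 11*x^2 - 40*x + 25
(2) = -28*m^2 - 148*m - 144
(3) = 2*b^2*x + b*(-20*x^2 + 16*x) + 18*x^3 - 64*x^2 + 30*x
(4) = d^2 + 16*d + 63
(5) = c^2 + 3*c - 4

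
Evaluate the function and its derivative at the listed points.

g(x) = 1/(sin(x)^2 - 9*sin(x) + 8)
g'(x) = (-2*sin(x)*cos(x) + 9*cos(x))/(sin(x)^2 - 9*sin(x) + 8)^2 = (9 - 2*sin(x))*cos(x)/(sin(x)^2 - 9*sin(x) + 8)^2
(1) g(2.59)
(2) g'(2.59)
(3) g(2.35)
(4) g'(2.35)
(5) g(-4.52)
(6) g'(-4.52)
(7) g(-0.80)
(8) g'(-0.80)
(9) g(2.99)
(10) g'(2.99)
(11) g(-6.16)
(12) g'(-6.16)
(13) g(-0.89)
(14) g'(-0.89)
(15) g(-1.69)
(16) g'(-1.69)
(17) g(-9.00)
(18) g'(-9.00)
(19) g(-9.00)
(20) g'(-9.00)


(1) = 0.28
(2) = -0.53
(3) = 0.48
(4) = -1.20
(5) = 7.72
(6) = -80.24
(7) = 0.07
(8) = 0.03
(9) = 0.15
(10) = -0.19
(11) = 0.14
(12) = 0.18
(13) = 0.06
(14) = 0.03
(15) = 0.06
(16) = -0.00
(17) = 0.08
(18) = -0.06
(19) = 0.08
(20) = -0.06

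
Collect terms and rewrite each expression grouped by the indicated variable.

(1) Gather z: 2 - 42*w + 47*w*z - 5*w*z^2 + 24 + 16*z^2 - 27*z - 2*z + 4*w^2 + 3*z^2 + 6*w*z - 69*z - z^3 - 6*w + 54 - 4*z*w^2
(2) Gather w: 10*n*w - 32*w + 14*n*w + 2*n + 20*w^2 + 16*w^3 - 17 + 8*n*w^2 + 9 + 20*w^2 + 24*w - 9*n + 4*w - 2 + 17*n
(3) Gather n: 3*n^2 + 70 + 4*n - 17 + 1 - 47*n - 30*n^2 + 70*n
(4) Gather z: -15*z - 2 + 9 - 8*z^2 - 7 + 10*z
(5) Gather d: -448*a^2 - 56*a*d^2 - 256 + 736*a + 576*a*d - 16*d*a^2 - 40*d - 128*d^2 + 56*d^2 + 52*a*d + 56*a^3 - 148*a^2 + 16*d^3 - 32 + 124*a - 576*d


(1) = 4*w^2 - 48*w - z^3 + z^2*(19 - 5*w) + z*(-4*w^2 + 53*w - 98) + 80
(2) = 10*n + 16*w^3 + w^2*(8*n + 40) + w*(24*n - 4) - 10
(3) = -27*n^2 + 27*n + 54
(4) = -8*z^2 - 5*z
(5) = 56*a^3 - 596*a^2 + 860*a + 16*d^3 + d^2*(-56*a - 72) + d*(-16*a^2 + 628*a - 616) - 288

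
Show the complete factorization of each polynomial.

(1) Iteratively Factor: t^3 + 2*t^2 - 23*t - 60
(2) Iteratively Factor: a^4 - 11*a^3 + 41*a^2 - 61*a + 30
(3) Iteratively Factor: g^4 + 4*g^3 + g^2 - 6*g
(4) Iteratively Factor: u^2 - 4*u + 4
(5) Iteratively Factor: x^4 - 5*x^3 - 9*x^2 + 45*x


(1) = (t + 3)*(t^2 - t - 20) = (t - 5)*(t + 3)*(t + 4)
(2) = (a - 1)*(a^3 - 10*a^2 + 31*a - 30) = (a - 5)*(a - 1)*(a^2 - 5*a + 6) = (a - 5)*(a - 3)*(a - 1)*(a - 2)
(3) = (g)*(g^3 + 4*g^2 + g - 6) = g*(g + 3)*(g^2 + g - 2) = g*(g + 2)*(g + 3)*(g - 1)
(4) = (u - 2)*(u - 2)
(5) = (x - 5)*(x^3 - 9*x) = x*(x - 5)*(x^2 - 9) = x*(x - 5)*(x + 3)*(x - 3)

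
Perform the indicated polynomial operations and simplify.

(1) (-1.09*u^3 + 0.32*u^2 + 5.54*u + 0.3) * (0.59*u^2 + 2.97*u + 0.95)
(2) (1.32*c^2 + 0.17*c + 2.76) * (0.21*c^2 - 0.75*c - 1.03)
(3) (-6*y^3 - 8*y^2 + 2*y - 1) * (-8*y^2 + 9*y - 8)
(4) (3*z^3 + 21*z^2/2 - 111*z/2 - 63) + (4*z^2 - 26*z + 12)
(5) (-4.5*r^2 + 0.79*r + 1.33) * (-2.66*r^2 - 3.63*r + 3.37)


(1) = -0.6431*u^5 - 3.0485*u^4 + 3.1835*u^3 + 16.9348*u^2 + 6.154*u + 0.285
(2) = 0.2772*c^4 - 0.9543*c^3 - 0.9075*c^2 - 2.2451*c - 2.8428
(3) = 48*y^5 + 10*y^4 - 40*y^3 + 90*y^2 - 25*y + 8
(4) = 3*z^3 + 29*z^2/2 - 163*z/2 - 51
(5) = 11.97*r^4 + 14.2336*r^3 - 21.5705*r^2 - 2.1656*r + 4.4821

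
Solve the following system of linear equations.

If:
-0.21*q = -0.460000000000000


Then:
q = 2.19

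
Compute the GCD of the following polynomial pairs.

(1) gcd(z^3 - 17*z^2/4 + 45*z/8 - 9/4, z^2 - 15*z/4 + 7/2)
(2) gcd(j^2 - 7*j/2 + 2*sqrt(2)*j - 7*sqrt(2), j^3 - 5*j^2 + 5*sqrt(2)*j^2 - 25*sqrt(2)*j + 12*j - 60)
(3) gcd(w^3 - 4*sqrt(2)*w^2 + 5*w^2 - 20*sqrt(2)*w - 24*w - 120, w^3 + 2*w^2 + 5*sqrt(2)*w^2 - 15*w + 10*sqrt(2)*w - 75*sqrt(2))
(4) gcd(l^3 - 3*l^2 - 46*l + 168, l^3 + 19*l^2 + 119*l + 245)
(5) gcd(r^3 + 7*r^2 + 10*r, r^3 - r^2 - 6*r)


(1) = z - 2
(2) = gcd((j - 7/2)*(j + 2*sqrt(2)), (j - 5)*(j + 2*sqrt(2))*(j + 3*sqrt(2))) = j + 2*sqrt(2)
(3) = w + 5
(4) = l + 7
(5) = r^2 + 2*r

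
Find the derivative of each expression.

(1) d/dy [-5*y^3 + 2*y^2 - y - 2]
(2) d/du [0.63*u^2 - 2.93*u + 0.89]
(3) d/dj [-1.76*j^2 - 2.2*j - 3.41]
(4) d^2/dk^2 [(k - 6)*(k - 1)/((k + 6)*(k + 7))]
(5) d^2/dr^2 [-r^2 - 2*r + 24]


(1) = -15*y^2 + 4*y - 1
(2) = 1.26*u - 2.93
(3) = -3.52*j - 2.2
(4) = 8*(-5*k^3 - 27*k^2 + 279*k + 1587)/(k^6 + 39*k^5 + 633*k^4 + 5473*k^3 + 26586*k^2 + 68796*k + 74088)
(5) = -2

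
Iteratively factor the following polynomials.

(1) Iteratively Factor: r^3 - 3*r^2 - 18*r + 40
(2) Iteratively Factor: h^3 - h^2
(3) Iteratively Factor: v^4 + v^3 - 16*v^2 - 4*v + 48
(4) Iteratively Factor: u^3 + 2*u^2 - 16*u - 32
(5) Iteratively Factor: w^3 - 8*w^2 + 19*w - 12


(1) = (r - 2)*(r^2 - r - 20) = (r - 5)*(r - 2)*(r + 4)
(2) = (h)*(h^2 - h) = h^2*(h - 1)
(3) = (v - 3)*(v^3 + 4*v^2 - 4*v - 16) = (v - 3)*(v - 2)*(v^2 + 6*v + 8) = (v - 3)*(v - 2)*(v + 4)*(v + 2)
(4) = (u + 2)*(u^2 - 16) = (u - 4)*(u + 2)*(u + 4)
(5) = (w - 1)*(w^2 - 7*w + 12) = (w - 4)*(w - 1)*(w - 3)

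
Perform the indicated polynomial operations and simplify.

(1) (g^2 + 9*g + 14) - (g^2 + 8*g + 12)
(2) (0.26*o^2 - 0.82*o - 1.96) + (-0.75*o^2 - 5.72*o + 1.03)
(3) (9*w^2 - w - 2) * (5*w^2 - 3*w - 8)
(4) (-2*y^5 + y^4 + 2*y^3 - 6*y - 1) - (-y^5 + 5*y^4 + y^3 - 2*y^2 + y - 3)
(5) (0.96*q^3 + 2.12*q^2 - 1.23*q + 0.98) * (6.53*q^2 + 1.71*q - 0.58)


(1) = g + 2
(2) = -0.49*o^2 - 6.54*o - 0.93
(3) = 45*w^4 - 32*w^3 - 79*w^2 + 14*w + 16
(4) = -y^5 - 4*y^4 + y^3 + 2*y^2 - 7*y + 2
(5) = 6.2688*q^5 + 15.4852*q^4 - 4.9635*q^3 + 3.0665*q^2 + 2.3892*q - 0.5684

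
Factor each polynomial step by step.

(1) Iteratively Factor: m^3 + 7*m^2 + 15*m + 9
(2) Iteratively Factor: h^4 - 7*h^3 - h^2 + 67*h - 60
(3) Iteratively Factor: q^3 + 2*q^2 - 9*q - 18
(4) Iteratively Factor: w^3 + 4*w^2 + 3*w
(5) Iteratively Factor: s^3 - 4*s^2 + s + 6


(1) = (m + 1)*(m^2 + 6*m + 9) = (m + 1)*(m + 3)*(m + 3)
(2) = (h + 3)*(h^3 - 10*h^2 + 29*h - 20) = (h - 4)*(h + 3)*(h^2 - 6*h + 5) = (h - 4)*(h - 1)*(h + 3)*(h - 5)
(3) = (q - 3)*(q^2 + 5*q + 6) = (q - 3)*(q + 2)*(q + 3)
(4) = (w + 3)*(w^2 + w) = (w + 1)*(w + 3)*(w)
(5) = (s - 3)*(s^2 - s - 2) = (s - 3)*(s - 2)*(s + 1)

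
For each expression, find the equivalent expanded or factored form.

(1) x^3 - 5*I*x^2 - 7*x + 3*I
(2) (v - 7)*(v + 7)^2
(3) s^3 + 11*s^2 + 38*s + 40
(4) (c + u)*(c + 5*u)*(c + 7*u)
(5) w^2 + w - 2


(1) = (x - 3*I)*(x - I)^2
(2) = v^3 + 7*v^2 - 49*v - 343
(3) = (s + 2)*(s + 4)*(s + 5)
(4) = c^3 + 13*c^2*u + 47*c*u^2 + 35*u^3
(5) = (w - 1)*(w + 2)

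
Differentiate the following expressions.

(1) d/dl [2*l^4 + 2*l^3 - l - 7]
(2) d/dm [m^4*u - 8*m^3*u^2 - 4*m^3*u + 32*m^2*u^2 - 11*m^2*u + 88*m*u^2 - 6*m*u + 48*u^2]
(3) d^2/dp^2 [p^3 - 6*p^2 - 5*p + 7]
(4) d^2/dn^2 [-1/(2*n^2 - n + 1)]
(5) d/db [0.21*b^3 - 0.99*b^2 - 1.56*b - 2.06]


(1) = 8*l^3 + 6*l^2 - 1
(2) = 2*u*(2*m^3 - 12*m^2*u - 6*m^2 + 32*m*u - 11*m + 44*u - 3)
(3) = 6*p - 12
(4) = 2*(4*n^2 - 2*n - (4*n - 1)^2 + 2)/(2*n^2 - n + 1)^3
(5) = 0.63*b^2 - 1.98*b - 1.56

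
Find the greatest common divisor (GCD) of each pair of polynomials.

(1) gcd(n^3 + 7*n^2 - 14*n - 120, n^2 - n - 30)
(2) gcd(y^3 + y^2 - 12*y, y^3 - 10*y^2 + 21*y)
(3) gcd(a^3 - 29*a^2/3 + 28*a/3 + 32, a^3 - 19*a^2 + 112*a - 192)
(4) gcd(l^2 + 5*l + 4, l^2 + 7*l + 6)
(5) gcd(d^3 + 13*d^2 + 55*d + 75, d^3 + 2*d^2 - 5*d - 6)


(1) = n + 5
(2) = gcd(y*(y - 3)*(y + 4), y*(y - 7)*(y - 3)) = y^2 - 3*y
(3) = gcd((a - 8)*(a - 3)*(a + 4/3), (a - 8)^2*(a - 3)) = a^2 - 11*a + 24
(4) = gcd((l + 1)*(l + 4), (l + 1)*(l + 6)) = l + 1
(5) = gcd((d + 3)*(d + 5)^2, (d - 2)*(d + 1)*(d + 3)) = d + 3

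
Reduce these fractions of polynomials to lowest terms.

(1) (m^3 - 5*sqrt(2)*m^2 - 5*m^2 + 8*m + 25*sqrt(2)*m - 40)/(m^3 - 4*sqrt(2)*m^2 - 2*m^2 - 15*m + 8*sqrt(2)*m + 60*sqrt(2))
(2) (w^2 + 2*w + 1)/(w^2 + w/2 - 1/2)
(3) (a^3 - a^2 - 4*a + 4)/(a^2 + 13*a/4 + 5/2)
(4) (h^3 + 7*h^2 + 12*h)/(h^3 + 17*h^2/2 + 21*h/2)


(1) = (m - sqrt(2))/(m + 3)
(2) = (2*w + 2)/(2*w - 1)
(3) = (4*a^2 - 12*a + 8)/(4*a + 5)
(4) = (2*h^2 + 14*h + 24)/(2*h^2 + 17*h + 21)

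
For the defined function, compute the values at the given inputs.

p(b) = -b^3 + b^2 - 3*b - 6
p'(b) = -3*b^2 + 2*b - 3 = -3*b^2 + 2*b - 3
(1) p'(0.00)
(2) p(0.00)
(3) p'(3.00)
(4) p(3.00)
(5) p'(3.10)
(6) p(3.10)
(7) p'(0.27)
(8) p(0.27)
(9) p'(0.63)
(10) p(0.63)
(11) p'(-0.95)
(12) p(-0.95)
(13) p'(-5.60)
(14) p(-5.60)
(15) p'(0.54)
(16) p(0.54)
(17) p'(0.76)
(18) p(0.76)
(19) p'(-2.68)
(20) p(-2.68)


(1) = -3.00
(2) = -6.00
(3) = -24.00
(4) = -33.00
(5) = -25.63
(6) = -35.48
(7) = -2.68
(8) = -6.76
(9) = -2.93
(10) = -7.74
(11) = -7.61
(12) = -1.39
(13) = -108.28
(14) = 217.78
(15) = -2.79
(16) = -7.49
(17) = -3.21
(18) = -8.14
(19) = -29.91
(20) = 28.47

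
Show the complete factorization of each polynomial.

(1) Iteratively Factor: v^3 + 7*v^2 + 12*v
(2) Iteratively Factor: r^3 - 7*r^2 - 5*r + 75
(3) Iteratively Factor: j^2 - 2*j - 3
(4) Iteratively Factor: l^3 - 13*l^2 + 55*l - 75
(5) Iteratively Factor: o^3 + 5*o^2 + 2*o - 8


(1) = (v)*(v^2 + 7*v + 12) = v*(v + 4)*(v + 3)
(2) = (r - 5)*(r^2 - 2*r - 15) = (r - 5)^2*(r + 3)
(3) = (j + 1)*(j - 3)
(4) = (l - 5)*(l^2 - 8*l + 15) = (l - 5)^2*(l - 3)
(5) = (o - 1)*(o^2 + 6*o + 8) = (o - 1)*(o + 4)*(o + 2)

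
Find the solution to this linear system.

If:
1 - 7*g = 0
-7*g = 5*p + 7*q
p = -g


Then:
g = 1/7
p = -1/7
q = -2/49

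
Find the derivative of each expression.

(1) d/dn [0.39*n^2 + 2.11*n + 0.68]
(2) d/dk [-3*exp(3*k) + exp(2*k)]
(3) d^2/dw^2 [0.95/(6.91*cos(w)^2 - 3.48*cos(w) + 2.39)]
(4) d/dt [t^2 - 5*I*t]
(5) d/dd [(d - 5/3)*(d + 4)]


(1) = 0.78*n + 2.11
(2) = (2 - 9*exp(k))*exp(2*k)
(3) = (-181.44278*(1 - cos(w)^2)^2 + 68.53338*cos(w)^3 - 39.46965*cos(w)^2 - 144.9681*cos(w) + 173.07423)/(6.91*cos(w)^2 - 3.48*cos(w) + 2.39)^3
(4) = 2*t - 5*I
(5) = 2*d + 7/3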